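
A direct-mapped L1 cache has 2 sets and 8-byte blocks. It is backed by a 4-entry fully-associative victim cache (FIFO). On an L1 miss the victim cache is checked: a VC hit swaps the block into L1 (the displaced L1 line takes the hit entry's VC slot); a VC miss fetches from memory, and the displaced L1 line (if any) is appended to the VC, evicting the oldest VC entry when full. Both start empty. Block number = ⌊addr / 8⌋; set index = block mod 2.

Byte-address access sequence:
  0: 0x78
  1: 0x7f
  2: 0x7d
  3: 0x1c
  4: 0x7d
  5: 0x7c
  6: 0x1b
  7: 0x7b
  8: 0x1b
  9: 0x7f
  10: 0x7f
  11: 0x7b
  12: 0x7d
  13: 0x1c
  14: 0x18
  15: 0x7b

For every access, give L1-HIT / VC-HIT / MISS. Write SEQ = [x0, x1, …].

SEQ = [MISS, L1-HIT, L1-HIT, MISS, VC-HIT, L1-HIT, VC-HIT, VC-HIT, VC-HIT, VC-HIT, L1-HIT, L1-HIT, L1-HIT, VC-HIT, L1-HIT, VC-HIT]

#0 0x78→b15/s1 MISS; vc=[]
#1 0x7f→b15/s1 L1-HIT; vc=[]
#2 0x7d→b15/s1 L1-HIT; vc=[]
#3 0x1c→b3/s1 MISS; vc=[15]
#4 0x7d→b15/s1 VC-HIT; vc=[3]
#5 0x7c→b15/s1 L1-HIT; vc=[3]
#6 0x1b→b3/s1 VC-HIT; vc=[15]
#7 0x7b→b15/s1 VC-HIT; vc=[3]
#8 0x1b→b3/s1 VC-HIT; vc=[15]
#9 0x7f→b15/s1 VC-HIT; vc=[3]
#10 0x7f→b15/s1 L1-HIT; vc=[3]
#11 0x7b→b15/s1 L1-HIT; vc=[3]
#12 0x7d→b15/s1 L1-HIT; vc=[3]
#13 0x1c→b3/s1 VC-HIT; vc=[15]
#14 0x18→b3/s1 L1-HIT; vc=[15]
#15 0x7b→b15/s1 VC-HIT; vc=[3]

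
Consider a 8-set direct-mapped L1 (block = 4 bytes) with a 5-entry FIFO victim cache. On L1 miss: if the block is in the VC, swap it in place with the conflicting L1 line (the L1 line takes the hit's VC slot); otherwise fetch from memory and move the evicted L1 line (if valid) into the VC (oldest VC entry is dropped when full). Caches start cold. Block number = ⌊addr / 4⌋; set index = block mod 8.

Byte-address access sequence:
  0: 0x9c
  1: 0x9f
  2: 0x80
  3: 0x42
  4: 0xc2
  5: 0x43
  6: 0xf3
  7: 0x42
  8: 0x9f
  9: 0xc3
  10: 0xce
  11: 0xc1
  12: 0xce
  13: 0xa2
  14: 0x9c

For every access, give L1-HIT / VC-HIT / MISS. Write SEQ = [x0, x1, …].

SEQ = [MISS, L1-HIT, MISS, MISS, MISS, VC-HIT, MISS, L1-HIT, L1-HIT, VC-HIT, MISS, L1-HIT, L1-HIT, MISS, L1-HIT]

  [0] addr=0x9c blk=39 s=7: MISS | VC []
  [1] addr=0x9f blk=39 s=7: L1-HIT | VC []
  [2] addr=0x80 blk=32 s=0: MISS | VC []
  [3] addr=0x42 blk=16 s=0: MISS | VC [32]
  [4] addr=0xc2 blk=48 s=0: MISS | VC [32, 16]
  [5] addr=0x43 blk=16 s=0: VC-HIT | VC [32, 48]
  [6] addr=0xf3 blk=60 s=4: MISS | VC [32, 48]
  [7] addr=0x42 blk=16 s=0: L1-HIT | VC [32, 48]
  [8] addr=0x9f blk=39 s=7: L1-HIT | VC [32, 48]
  [9] addr=0xc3 blk=48 s=0: VC-HIT | VC [32, 16]
  [10] addr=0xce blk=51 s=3: MISS | VC [32, 16]
  [11] addr=0xc1 blk=48 s=0: L1-HIT | VC [32, 16]
  [12] addr=0xce blk=51 s=3: L1-HIT | VC [32, 16]
  [13] addr=0xa2 blk=40 s=0: MISS | VC [32, 16, 48]
  [14] addr=0x9c blk=39 s=7: L1-HIT | VC [32, 16, 48]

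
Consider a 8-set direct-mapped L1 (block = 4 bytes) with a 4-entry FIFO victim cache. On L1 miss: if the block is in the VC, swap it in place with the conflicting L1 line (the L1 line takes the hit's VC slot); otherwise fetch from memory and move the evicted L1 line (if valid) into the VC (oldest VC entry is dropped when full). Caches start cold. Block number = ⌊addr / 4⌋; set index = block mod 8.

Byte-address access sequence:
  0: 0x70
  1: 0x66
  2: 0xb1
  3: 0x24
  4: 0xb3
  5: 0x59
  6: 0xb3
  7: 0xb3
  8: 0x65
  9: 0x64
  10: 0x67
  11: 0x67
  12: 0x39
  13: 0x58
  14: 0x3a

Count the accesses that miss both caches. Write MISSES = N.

MISSES = 6

#0 0x70→b28/s4 MISS; vc=[]
#1 0x66→b25/s1 MISS; vc=[]
#2 0xb1→b44/s4 MISS; vc=[28]
#3 0x24→b9/s1 MISS; vc=[28,25]
#4 0xb3→b44/s4 L1-HIT; vc=[28,25]
#5 0x59→b22/s6 MISS; vc=[28,25]
#6 0xb3→b44/s4 L1-HIT; vc=[28,25]
#7 0xb3→b44/s4 L1-HIT; vc=[28,25]
#8 0x65→b25/s1 VC-HIT; vc=[28,9]
#9 0x64→b25/s1 L1-HIT; vc=[28,9]
#10 0x67→b25/s1 L1-HIT; vc=[28,9]
#11 0x67→b25/s1 L1-HIT; vc=[28,9]
#12 0x39→b14/s6 MISS; vc=[28,9,22]
#13 0x58→b22/s6 VC-HIT; vc=[28,9,14]
#14 0x3a→b14/s6 VC-HIT; vc=[28,9,22]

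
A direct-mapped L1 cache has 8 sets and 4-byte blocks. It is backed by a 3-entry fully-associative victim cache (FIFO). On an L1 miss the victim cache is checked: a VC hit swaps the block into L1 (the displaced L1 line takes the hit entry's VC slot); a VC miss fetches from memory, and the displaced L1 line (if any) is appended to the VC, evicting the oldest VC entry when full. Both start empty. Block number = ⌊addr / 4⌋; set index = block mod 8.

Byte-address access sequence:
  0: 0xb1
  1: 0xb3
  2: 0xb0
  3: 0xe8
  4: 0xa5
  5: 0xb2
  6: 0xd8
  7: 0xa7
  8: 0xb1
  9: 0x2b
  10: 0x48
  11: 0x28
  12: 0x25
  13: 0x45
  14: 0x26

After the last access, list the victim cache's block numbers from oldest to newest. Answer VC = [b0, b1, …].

  [0] addr=0xb1 blk=44 s=4: MISS | VC []
  [1] addr=0xb3 blk=44 s=4: L1-HIT | VC []
  [2] addr=0xb0 blk=44 s=4: L1-HIT | VC []
  [3] addr=0xe8 blk=58 s=2: MISS | VC []
  [4] addr=0xa5 blk=41 s=1: MISS | VC []
  [5] addr=0xb2 blk=44 s=4: L1-HIT | VC []
  [6] addr=0xd8 blk=54 s=6: MISS | VC []
  [7] addr=0xa7 blk=41 s=1: L1-HIT | VC []
  [8] addr=0xb1 blk=44 s=4: L1-HIT | VC []
  [9] addr=0x2b blk=10 s=2: MISS | VC [58]
  [10] addr=0x48 blk=18 s=2: MISS | VC [58, 10]
  [11] addr=0x28 blk=10 s=2: VC-HIT | VC [58, 18]
  [12] addr=0x25 blk=9 s=1: MISS | VC [58, 18, 41]
  [13] addr=0x45 blk=17 s=1: MISS | VC [18, 41, 9]
  [14] addr=0x26 blk=9 s=1: VC-HIT | VC [18, 41, 17]

VC = [18, 41, 17]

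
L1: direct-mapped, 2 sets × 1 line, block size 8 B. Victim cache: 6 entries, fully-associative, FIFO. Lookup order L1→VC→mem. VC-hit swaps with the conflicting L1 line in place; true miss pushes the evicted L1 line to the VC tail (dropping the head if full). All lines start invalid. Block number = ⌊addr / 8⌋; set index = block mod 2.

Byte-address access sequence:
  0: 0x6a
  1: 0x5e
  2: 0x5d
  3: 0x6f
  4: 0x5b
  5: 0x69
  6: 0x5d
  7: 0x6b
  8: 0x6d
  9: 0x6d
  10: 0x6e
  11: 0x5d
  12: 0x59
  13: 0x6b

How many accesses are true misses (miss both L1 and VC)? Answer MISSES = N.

MISSES = 2

  [0] addr=0x6a blk=13 s=1: MISS | VC []
  [1] addr=0x5e blk=11 s=1: MISS | VC [13]
  [2] addr=0x5d blk=11 s=1: L1-HIT | VC [13]
  [3] addr=0x6f blk=13 s=1: VC-HIT | VC [11]
  [4] addr=0x5b blk=11 s=1: VC-HIT | VC [13]
  [5] addr=0x69 blk=13 s=1: VC-HIT | VC [11]
  [6] addr=0x5d blk=11 s=1: VC-HIT | VC [13]
  [7] addr=0x6b blk=13 s=1: VC-HIT | VC [11]
  [8] addr=0x6d blk=13 s=1: L1-HIT | VC [11]
  [9] addr=0x6d blk=13 s=1: L1-HIT | VC [11]
  [10] addr=0x6e blk=13 s=1: L1-HIT | VC [11]
  [11] addr=0x5d blk=11 s=1: VC-HIT | VC [13]
  [12] addr=0x59 blk=11 s=1: L1-HIT | VC [13]
  [13] addr=0x6b blk=13 s=1: VC-HIT | VC [11]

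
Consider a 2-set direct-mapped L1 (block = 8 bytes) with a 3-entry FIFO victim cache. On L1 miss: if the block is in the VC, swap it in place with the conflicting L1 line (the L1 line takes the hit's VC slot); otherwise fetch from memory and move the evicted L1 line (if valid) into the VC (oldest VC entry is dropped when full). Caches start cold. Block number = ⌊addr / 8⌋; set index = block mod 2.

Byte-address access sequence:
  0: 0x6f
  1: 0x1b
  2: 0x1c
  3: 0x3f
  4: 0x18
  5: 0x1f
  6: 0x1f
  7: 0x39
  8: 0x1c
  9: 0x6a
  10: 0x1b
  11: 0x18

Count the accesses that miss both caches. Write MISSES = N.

#0 0x6f→b13/s1 MISS; vc=[]
#1 0x1b→b3/s1 MISS; vc=[13]
#2 0x1c→b3/s1 L1-HIT; vc=[13]
#3 0x3f→b7/s1 MISS; vc=[13,3]
#4 0x18→b3/s1 VC-HIT; vc=[13,7]
#5 0x1f→b3/s1 L1-HIT; vc=[13,7]
#6 0x1f→b3/s1 L1-HIT; vc=[13,7]
#7 0x39→b7/s1 VC-HIT; vc=[13,3]
#8 0x1c→b3/s1 VC-HIT; vc=[13,7]
#9 0x6a→b13/s1 VC-HIT; vc=[3,7]
#10 0x1b→b3/s1 VC-HIT; vc=[13,7]
#11 0x18→b3/s1 L1-HIT; vc=[13,7]

MISSES = 3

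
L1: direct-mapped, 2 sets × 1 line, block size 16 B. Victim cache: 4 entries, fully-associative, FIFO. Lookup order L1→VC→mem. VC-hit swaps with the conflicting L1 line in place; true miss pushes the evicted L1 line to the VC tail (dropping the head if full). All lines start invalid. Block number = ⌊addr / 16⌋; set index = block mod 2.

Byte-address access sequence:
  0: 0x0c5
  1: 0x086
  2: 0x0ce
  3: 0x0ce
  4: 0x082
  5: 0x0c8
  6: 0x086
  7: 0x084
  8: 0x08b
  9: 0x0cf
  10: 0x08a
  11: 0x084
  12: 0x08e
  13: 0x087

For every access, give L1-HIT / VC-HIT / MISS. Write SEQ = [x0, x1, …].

0: 0xc5 (blk 12, set 0) → MISS  vc=[]
1: 0x86 (blk 8, set 0) → MISS  vc=[12]
2: 0xce (blk 12, set 0) → VC-HIT  vc=[8]
3: 0xce (blk 12, set 0) → L1-HIT  vc=[8]
4: 0x82 (blk 8, set 0) → VC-HIT  vc=[12]
5: 0xc8 (blk 12, set 0) → VC-HIT  vc=[8]
6: 0x86 (blk 8, set 0) → VC-HIT  vc=[12]
7: 0x84 (blk 8, set 0) → L1-HIT  vc=[12]
8: 0x8b (blk 8, set 0) → L1-HIT  vc=[12]
9: 0xcf (blk 12, set 0) → VC-HIT  vc=[8]
10: 0x8a (blk 8, set 0) → VC-HIT  vc=[12]
11: 0x84 (blk 8, set 0) → L1-HIT  vc=[12]
12: 0x8e (blk 8, set 0) → L1-HIT  vc=[12]
13: 0x87 (blk 8, set 0) → L1-HIT  vc=[12]

SEQ = [MISS, MISS, VC-HIT, L1-HIT, VC-HIT, VC-HIT, VC-HIT, L1-HIT, L1-HIT, VC-HIT, VC-HIT, L1-HIT, L1-HIT, L1-HIT]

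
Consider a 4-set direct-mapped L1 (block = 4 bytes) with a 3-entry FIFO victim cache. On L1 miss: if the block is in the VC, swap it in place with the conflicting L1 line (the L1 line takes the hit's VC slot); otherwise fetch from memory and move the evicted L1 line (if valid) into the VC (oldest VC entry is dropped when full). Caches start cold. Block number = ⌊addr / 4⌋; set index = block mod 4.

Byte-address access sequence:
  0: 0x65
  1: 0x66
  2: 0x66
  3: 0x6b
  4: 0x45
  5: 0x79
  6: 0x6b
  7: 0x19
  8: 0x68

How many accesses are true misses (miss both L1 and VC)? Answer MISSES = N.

#0 0x65→b25/s1 MISS; vc=[]
#1 0x66→b25/s1 L1-HIT; vc=[]
#2 0x66→b25/s1 L1-HIT; vc=[]
#3 0x6b→b26/s2 MISS; vc=[]
#4 0x45→b17/s1 MISS; vc=[25]
#5 0x79→b30/s2 MISS; vc=[25,26]
#6 0x6b→b26/s2 VC-HIT; vc=[25,30]
#7 0x19→b6/s2 MISS; vc=[25,30,26]
#8 0x68→b26/s2 VC-HIT; vc=[25,30,6]

MISSES = 5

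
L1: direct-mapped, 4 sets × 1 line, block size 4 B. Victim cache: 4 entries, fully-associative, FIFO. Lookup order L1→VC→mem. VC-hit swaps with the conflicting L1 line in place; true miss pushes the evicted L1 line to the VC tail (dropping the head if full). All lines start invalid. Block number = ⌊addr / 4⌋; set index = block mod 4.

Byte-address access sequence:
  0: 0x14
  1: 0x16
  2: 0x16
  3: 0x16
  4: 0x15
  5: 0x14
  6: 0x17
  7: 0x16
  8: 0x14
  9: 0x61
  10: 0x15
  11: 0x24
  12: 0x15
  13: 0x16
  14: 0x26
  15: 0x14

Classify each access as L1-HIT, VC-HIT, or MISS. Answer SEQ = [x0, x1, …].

0: 0x14 (blk 5, set 1) → MISS  vc=[]
1: 0x16 (blk 5, set 1) → L1-HIT  vc=[]
2: 0x16 (blk 5, set 1) → L1-HIT  vc=[]
3: 0x16 (blk 5, set 1) → L1-HIT  vc=[]
4: 0x15 (blk 5, set 1) → L1-HIT  vc=[]
5: 0x14 (blk 5, set 1) → L1-HIT  vc=[]
6: 0x17 (blk 5, set 1) → L1-HIT  vc=[]
7: 0x16 (blk 5, set 1) → L1-HIT  vc=[]
8: 0x14 (blk 5, set 1) → L1-HIT  vc=[]
9: 0x61 (blk 24, set 0) → MISS  vc=[]
10: 0x15 (blk 5, set 1) → L1-HIT  vc=[]
11: 0x24 (blk 9, set 1) → MISS  vc=[5]
12: 0x15 (blk 5, set 1) → VC-HIT  vc=[9]
13: 0x16 (blk 5, set 1) → L1-HIT  vc=[9]
14: 0x26 (blk 9, set 1) → VC-HIT  vc=[5]
15: 0x14 (blk 5, set 1) → VC-HIT  vc=[9]

SEQ = [MISS, L1-HIT, L1-HIT, L1-HIT, L1-HIT, L1-HIT, L1-HIT, L1-HIT, L1-HIT, MISS, L1-HIT, MISS, VC-HIT, L1-HIT, VC-HIT, VC-HIT]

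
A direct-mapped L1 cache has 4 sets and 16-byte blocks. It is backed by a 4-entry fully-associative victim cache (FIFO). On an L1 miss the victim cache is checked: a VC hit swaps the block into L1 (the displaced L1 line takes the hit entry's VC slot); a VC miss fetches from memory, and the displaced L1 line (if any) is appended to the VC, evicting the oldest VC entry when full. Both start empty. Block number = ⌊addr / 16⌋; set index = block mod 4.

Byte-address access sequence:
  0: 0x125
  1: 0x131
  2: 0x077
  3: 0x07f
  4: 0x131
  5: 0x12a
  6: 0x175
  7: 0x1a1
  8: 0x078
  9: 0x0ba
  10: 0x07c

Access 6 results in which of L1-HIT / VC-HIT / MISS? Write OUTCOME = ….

0: 0x125 (blk 18, set 2) → MISS  vc=[]
1: 0x131 (blk 19, set 3) → MISS  vc=[]
2: 0x77 (blk 7, set 3) → MISS  vc=[19]
3: 0x7f (blk 7, set 3) → L1-HIT  vc=[19]
4: 0x131 (blk 19, set 3) → VC-HIT  vc=[7]
5: 0x12a (blk 18, set 2) → L1-HIT  vc=[7]
6: 0x175 (blk 23, set 3) → MISS  vc=[7, 19]
7: 0x1a1 (blk 26, set 2) → MISS  vc=[7, 19, 18]
8: 0x78 (blk 7, set 3) → VC-HIT  vc=[23, 19, 18]
9: 0xba (blk 11, set 3) → MISS  vc=[23, 19, 18, 7]
10: 0x7c (blk 7, set 3) → VC-HIT  vc=[23, 19, 18, 11]

OUTCOME = MISS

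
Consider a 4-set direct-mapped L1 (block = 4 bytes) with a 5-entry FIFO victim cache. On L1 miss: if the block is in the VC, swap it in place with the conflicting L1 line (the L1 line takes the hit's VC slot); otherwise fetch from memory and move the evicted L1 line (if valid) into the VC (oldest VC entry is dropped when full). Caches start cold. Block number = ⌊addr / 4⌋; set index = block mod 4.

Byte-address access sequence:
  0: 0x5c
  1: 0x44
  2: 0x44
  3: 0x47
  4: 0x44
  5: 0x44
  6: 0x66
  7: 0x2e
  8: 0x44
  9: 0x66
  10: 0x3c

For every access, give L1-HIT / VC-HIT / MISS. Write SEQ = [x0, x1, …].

SEQ = [MISS, MISS, L1-HIT, L1-HIT, L1-HIT, L1-HIT, MISS, MISS, VC-HIT, VC-HIT, MISS]

#0 0x5c→b23/s3 MISS; vc=[]
#1 0x44→b17/s1 MISS; vc=[]
#2 0x44→b17/s1 L1-HIT; vc=[]
#3 0x47→b17/s1 L1-HIT; vc=[]
#4 0x44→b17/s1 L1-HIT; vc=[]
#5 0x44→b17/s1 L1-HIT; vc=[]
#6 0x66→b25/s1 MISS; vc=[17]
#7 0x2e→b11/s3 MISS; vc=[17,23]
#8 0x44→b17/s1 VC-HIT; vc=[25,23]
#9 0x66→b25/s1 VC-HIT; vc=[17,23]
#10 0x3c→b15/s3 MISS; vc=[17,23,11]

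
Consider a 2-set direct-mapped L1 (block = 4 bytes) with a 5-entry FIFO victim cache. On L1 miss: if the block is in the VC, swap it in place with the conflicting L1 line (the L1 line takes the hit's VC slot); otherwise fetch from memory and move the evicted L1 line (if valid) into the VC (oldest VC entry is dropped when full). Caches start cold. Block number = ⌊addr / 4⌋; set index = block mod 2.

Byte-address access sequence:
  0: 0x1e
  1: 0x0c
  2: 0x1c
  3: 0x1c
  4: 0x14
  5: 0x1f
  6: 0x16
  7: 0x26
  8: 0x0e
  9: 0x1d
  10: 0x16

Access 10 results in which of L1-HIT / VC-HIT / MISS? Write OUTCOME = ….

#0 0x1e→b7/s1 MISS; vc=[]
#1 0xc→b3/s1 MISS; vc=[7]
#2 0x1c→b7/s1 VC-HIT; vc=[3]
#3 0x1c→b7/s1 L1-HIT; vc=[3]
#4 0x14→b5/s1 MISS; vc=[3,7]
#5 0x1f→b7/s1 VC-HIT; vc=[3,5]
#6 0x16→b5/s1 VC-HIT; vc=[3,7]
#7 0x26→b9/s1 MISS; vc=[3,7,5]
#8 0xe→b3/s1 VC-HIT; vc=[9,7,5]
#9 0x1d→b7/s1 VC-HIT; vc=[9,3,5]
#10 0x16→b5/s1 VC-HIT; vc=[9,3,7]

OUTCOME = VC-HIT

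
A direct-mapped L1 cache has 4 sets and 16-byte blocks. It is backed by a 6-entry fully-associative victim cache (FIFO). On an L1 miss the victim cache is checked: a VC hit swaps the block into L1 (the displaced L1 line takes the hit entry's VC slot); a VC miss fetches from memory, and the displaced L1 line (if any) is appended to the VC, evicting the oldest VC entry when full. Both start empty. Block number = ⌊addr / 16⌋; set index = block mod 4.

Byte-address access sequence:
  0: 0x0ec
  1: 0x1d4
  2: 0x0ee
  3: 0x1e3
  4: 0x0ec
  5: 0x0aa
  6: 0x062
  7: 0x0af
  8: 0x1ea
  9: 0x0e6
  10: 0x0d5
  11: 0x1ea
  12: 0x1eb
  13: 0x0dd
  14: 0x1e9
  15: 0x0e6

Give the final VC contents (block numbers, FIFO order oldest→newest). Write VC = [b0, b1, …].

0: 0xec (blk 14, set 2) → MISS  vc=[]
1: 0x1d4 (blk 29, set 1) → MISS  vc=[]
2: 0xee (blk 14, set 2) → L1-HIT  vc=[]
3: 0x1e3 (blk 30, set 2) → MISS  vc=[14]
4: 0xec (blk 14, set 2) → VC-HIT  vc=[30]
5: 0xaa (blk 10, set 2) → MISS  vc=[30, 14]
6: 0x62 (blk 6, set 2) → MISS  vc=[30, 14, 10]
7: 0xaf (blk 10, set 2) → VC-HIT  vc=[30, 14, 6]
8: 0x1ea (blk 30, set 2) → VC-HIT  vc=[10, 14, 6]
9: 0xe6 (blk 14, set 2) → VC-HIT  vc=[10, 30, 6]
10: 0xd5 (blk 13, set 1) → MISS  vc=[10, 30, 6, 29]
11: 0x1ea (blk 30, set 2) → VC-HIT  vc=[10, 14, 6, 29]
12: 0x1eb (blk 30, set 2) → L1-HIT  vc=[10, 14, 6, 29]
13: 0xdd (blk 13, set 1) → L1-HIT  vc=[10, 14, 6, 29]
14: 0x1e9 (blk 30, set 2) → L1-HIT  vc=[10, 14, 6, 29]
15: 0xe6 (blk 14, set 2) → VC-HIT  vc=[10, 30, 6, 29]

VC = [10, 30, 6, 29]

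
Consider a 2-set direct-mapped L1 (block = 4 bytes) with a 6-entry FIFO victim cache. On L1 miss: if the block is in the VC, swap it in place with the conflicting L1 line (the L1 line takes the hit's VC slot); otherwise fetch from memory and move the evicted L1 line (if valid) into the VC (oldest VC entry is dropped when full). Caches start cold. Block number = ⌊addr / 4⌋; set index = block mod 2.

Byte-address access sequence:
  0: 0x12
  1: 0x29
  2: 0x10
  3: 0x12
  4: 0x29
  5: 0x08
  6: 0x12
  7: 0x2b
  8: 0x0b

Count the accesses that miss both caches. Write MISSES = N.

MISSES = 3

0: 0x12 (blk 4, set 0) → MISS  vc=[]
1: 0x29 (blk 10, set 0) → MISS  vc=[4]
2: 0x10 (blk 4, set 0) → VC-HIT  vc=[10]
3: 0x12 (blk 4, set 0) → L1-HIT  vc=[10]
4: 0x29 (blk 10, set 0) → VC-HIT  vc=[4]
5: 0x8 (blk 2, set 0) → MISS  vc=[4, 10]
6: 0x12 (blk 4, set 0) → VC-HIT  vc=[2, 10]
7: 0x2b (blk 10, set 0) → VC-HIT  vc=[2, 4]
8: 0xb (blk 2, set 0) → VC-HIT  vc=[10, 4]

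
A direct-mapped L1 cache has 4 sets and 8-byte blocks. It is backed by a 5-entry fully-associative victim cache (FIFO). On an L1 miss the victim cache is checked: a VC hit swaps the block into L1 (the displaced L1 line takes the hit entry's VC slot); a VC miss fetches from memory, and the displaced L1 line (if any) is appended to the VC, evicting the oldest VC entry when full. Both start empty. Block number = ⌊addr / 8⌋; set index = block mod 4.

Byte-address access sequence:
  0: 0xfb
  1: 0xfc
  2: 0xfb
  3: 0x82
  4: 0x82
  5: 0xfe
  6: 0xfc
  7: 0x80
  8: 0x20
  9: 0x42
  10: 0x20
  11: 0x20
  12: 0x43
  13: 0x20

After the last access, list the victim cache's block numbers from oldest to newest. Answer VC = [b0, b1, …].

#0 0xfb→b31/s3 MISS; vc=[]
#1 0xfc→b31/s3 L1-HIT; vc=[]
#2 0xfb→b31/s3 L1-HIT; vc=[]
#3 0x82→b16/s0 MISS; vc=[]
#4 0x82→b16/s0 L1-HIT; vc=[]
#5 0xfe→b31/s3 L1-HIT; vc=[]
#6 0xfc→b31/s3 L1-HIT; vc=[]
#7 0x80→b16/s0 L1-HIT; vc=[]
#8 0x20→b4/s0 MISS; vc=[16]
#9 0x42→b8/s0 MISS; vc=[16,4]
#10 0x20→b4/s0 VC-HIT; vc=[16,8]
#11 0x20→b4/s0 L1-HIT; vc=[16,8]
#12 0x43→b8/s0 VC-HIT; vc=[16,4]
#13 0x20→b4/s0 VC-HIT; vc=[16,8]

VC = [16, 8]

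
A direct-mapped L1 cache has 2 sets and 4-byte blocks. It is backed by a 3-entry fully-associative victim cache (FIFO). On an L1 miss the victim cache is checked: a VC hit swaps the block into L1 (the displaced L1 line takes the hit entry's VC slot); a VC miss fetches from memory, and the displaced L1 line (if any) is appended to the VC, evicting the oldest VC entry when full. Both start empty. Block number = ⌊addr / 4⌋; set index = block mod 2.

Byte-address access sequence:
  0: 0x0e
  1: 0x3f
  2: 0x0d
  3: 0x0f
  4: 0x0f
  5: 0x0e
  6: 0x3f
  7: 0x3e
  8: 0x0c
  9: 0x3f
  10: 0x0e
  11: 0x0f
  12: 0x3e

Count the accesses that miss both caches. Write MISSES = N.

MISSES = 2

#0 0xe→b3/s1 MISS; vc=[]
#1 0x3f→b15/s1 MISS; vc=[3]
#2 0xd→b3/s1 VC-HIT; vc=[15]
#3 0xf→b3/s1 L1-HIT; vc=[15]
#4 0xf→b3/s1 L1-HIT; vc=[15]
#5 0xe→b3/s1 L1-HIT; vc=[15]
#6 0x3f→b15/s1 VC-HIT; vc=[3]
#7 0x3e→b15/s1 L1-HIT; vc=[3]
#8 0xc→b3/s1 VC-HIT; vc=[15]
#9 0x3f→b15/s1 VC-HIT; vc=[3]
#10 0xe→b3/s1 VC-HIT; vc=[15]
#11 0xf→b3/s1 L1-HIT; vc=[15]
#12 0x3e→b15/s1 VC-HIT; vc=[3]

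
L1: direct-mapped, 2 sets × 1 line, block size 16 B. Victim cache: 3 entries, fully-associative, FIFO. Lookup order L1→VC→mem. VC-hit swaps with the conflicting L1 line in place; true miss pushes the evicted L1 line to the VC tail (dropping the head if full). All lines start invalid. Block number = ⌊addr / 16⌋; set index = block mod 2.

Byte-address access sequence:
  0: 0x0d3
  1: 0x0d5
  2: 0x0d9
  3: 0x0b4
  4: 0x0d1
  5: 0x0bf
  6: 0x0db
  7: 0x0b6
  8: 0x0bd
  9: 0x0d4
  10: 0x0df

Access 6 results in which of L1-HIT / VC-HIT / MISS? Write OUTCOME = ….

#0 0xd3→b13/s1 MISS; vc=[]
#1 0xd5→b13/s1 L1-HIT; vc=[]
#2 0xd9→b13/s1 L1-HIT; vc=[]
#3 0xb4→b11/s1 MISS; vc=[13]
#4 0xd1→b13/s1 VC-HIT; vc=[11]
#5 0xbf→b11/s1 VC-HIT; vc=[13]
#6 0xdb→b13/s1 VC-HIT; vc=[11]
#7 0xb6→b11/s1 VC-HIT; vc=[13]
#8 0xbd→b11/s1 L1-HIT; vc=[13]
#9 0xd4→b13/s1 VC-HIT; vc=[11]
#10 0xdf→b13/s1 L1-HIT; vc=[11]

OUTCOME = VC-HIT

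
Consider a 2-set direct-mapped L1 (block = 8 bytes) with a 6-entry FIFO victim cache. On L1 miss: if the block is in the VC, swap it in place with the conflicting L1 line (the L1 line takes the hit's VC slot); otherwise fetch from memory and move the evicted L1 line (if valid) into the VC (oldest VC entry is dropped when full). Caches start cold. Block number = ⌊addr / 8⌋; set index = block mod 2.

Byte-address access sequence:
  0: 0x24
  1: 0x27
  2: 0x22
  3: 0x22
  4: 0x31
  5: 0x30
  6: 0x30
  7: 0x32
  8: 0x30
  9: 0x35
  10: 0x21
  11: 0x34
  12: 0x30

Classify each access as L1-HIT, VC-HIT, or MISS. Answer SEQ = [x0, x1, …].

  [0] addr=0x24 blk=4 s=0: MISS | VC []
  [1] addr=0x27 blk=4 s=0: L1-HIT | VC []
  [2] addr=0x22 blk=4 s=0: L1-HIT | VC []
  [3] addr=0x22 blk=4 s=0: L1-HIT | VC []
  [4] addr=0x31 blk=6 s=0: MISS | VC [4]
  [5] addr=0x30 blk=6 s=0: L1-HIT | VC [4]
  [6] addr=0x30 blk=6 s=0: L1-HIT | VC [4]
  [7] addr=0x32 blk=6 s=0: L1-HIT | VC [4]
  [8] addr=0x30 blk=6 s=0: L1-HIT | VC [4]
  [9] addr=0x35 blk=6 s=0: L1-HIT | VC [4]
  [10] addr=0x21 blk=4 s=0: VC-HIT | VC [6]
  [11] addr=0x34 blk=6 s=0: VC-HIT | VC [4]
  [12] addr=0x30 blk=6 s=0: L1-HIT | VC [4]

SEQ = [MISS, L1-HIT, L1-HIT, L1-HIT, MISS, L1-HIT, L1-HIT, L1-HIT, L1-HIT, L1-HIT, VC-HIT, VC-HIT, L1-HIT]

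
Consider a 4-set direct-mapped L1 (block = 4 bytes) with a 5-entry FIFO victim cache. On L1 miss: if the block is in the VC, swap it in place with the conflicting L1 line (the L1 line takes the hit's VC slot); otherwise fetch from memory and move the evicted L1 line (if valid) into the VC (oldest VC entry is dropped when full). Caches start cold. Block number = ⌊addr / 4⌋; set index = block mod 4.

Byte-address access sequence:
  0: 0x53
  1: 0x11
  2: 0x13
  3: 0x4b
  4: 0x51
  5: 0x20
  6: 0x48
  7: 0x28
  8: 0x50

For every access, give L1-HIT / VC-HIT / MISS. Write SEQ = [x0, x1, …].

SEQ = [MISS, MISS, L1-HIT, MISS, VC-HIT, MISS, L1-HIT, MISS, VC-HIT]

  [0] addr=0x53 blk=20 s=0: MISS | VC []
  [1] addr=0x11 blk=4 s=0: MISS | VC [20]
  [2] addr=0x13 blk=4 s=0: L1-HIT | VC [20]
  [3] addr=0x4b blk=18 s=2: MISS | VC [20]
  [4] addr=0x51 blk=20 s=0: VC-HIT | VC [4]
  [5] addr=0x20 blk=8 s=0: MISS | VC [4, 20]
  [6] addr=0x48 blk=18 s=2: L1-HIT | VC [4, 20]
  [7] addr=0x28 blk=10 s=2: MISS | VC [4, 20, 18]
  [8] addr=0x50 blk=20 s=0: VC-HIT | VC [4, 8, 18]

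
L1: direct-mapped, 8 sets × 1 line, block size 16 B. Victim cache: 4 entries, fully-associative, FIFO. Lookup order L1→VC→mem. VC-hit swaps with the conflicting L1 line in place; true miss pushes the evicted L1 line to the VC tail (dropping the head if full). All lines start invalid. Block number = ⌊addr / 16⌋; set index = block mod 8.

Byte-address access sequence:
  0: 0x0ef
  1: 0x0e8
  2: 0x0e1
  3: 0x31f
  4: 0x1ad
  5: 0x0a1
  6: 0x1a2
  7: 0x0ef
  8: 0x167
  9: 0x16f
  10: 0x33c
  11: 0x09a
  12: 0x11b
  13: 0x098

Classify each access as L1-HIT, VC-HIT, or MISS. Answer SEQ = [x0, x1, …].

  [0] addr=0xef blk=14 s=6: MISS | VC []
  [1] addr=0xe8 blk=14 s=6: L1-HIT | VC []
  [2] addr=0xe1 blk=14 s=6: L1-HIT | VC []
  [3] addr=0x31f blk=49 s=1: MISS | VC []
  [4] addr=0x1ad blk=26 s=2: MISS | VC []
  [5] addr=0xa1 blk=10 s=2: MISS | VC [26]
  [6] addr=0x1a2 blk=26 s=2: VC-HIT | VC [10]
  [7] addr=0xef blk=14 s=6: L1-HIT | VC [10]
  [8] addr=0x167 blk=22 s=6: MISS | VC [10, 14]
  [9] addr=0x16f blk=22 s=6: L1-HIT | VC [10, 14]
  [10] addr=0x33c blk=51 s=3: MISS | VC [10, 14]
  [11] addr=0x9a blk=9 s=1: MISS | VC [10, 14, 49]
  [12] addr=0x11b blk=17 s=1: MISS | VC [10, 14, 49, 9]
  [13] addr=0x98 blk=9 s=1: VC-HIT | VC [10, 14, 49, 17]

SEQ = [MISS, L1-HIT, L1-HIT, MISS, MISS, MISS, VC-HIT, L1-HIT, MISS, L1-HIT, MISS, MISS, MISS, VC-HIT]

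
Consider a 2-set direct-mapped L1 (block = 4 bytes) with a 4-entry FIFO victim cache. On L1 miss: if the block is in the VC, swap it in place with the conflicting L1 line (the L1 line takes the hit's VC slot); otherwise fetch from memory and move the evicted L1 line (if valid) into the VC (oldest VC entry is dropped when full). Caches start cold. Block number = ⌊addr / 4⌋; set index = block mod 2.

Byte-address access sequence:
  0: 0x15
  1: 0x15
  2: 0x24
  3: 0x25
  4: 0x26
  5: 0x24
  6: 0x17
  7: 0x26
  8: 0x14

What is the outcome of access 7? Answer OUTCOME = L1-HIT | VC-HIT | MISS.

#0 0x15→b5/s1 MISS; vc=[]
#1 0x15→b5/s1 L1-HIT; vc=[]
#2 0x24→b9/s1 MISS; vc=[5]
#3 0x25→b9/s1 L1-HIT; vc=[5]
#4 0x26→b9/s1 L1-HIT; vc=[5]
#5 0x24→b9/s1 L1-HIT; vc=[5]
#6 0x17→b5/s1 VC-HIT; vc=[9]
#7 0x26→b9/s1 VC-HIT; vc=[5]
#8 0x14→b5/s1 VC-HIT; vc=[9]

OUTCOME = VC-HIT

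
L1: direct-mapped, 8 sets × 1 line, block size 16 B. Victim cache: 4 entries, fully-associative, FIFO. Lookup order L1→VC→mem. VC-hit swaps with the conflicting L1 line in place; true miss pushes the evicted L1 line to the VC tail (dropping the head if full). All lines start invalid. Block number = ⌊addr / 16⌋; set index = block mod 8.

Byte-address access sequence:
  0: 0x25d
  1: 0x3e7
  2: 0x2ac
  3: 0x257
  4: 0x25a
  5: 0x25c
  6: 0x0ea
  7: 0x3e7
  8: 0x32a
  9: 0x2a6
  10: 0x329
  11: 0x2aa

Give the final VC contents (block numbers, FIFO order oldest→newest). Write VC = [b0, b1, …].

#0 0x25d→b37/s5 MISS; vc=[]
#1 0x3e7→b62/s6 MISS; vc=[]
#2 0x2ac→b42/s2 MISS; vc=[]
#3 0x257→b37/s5 L1-HIT; vc=[]
#4 0x25a→b37/s5 L1-HIT; vc=[]
#5 0x25c→b37/s5 L1-HIT; vc=[]
#6 0xea→b14/s6 MISS; vc=[62]
#7 0x3e7→b62/s6 VC-HIT; vc=[14]
#8 0x32a→b50/s2 MISS; vc=[14,42]
#9 0x2a6→b42/s2 VC-HIT; vc=[14,50]
#10 0x329→b50/s2 VC-HIT; vc=[14,42]
#11 0x2aa→b42/s2 VC-HIT; vc=[14,50]

VC = [14, 50]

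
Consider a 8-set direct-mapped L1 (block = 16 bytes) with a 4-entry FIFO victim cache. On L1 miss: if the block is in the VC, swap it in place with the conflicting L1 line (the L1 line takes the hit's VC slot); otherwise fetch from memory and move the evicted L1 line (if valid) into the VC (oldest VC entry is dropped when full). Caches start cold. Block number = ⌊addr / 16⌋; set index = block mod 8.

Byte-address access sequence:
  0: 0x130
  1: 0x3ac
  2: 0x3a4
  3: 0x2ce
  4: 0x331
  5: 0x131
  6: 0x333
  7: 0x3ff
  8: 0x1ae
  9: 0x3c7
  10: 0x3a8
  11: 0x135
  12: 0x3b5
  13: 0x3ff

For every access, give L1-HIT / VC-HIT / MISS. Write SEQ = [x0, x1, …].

0: 0x130 (blk 19, set 3) → MISS  vc=[]
1: 0x3ac (blk 58, set 2) → MISS  vc=[]
2: 0x3a4 (blk 58, set 2) → L1-HIT  vc=[]
3: 0x2ce (blk 44, set 4) → MISS  vc=[]
4: 0x331 (blk 51, set 3) → MISS  vc=[19]
5: 0x131 (blk 19, set 3) → VC-HIT  vc=[51]
6: 0x333 (blk 51, set 3) → VC-HIT  vc=[19]
7: 0x3ff (blk 63, set 7) → MISS  vc=[19]
8: 0x1ae (blk 26, set 2) → MISS  vc=[19, 58]
9: 0x3c7 (blk 60, set 4) → MISS  vc=[19, 58, 44]
10: 0x3a8 (blk 58, set 2) → VC-HIT  vc=[19, 26, 44]
11: 0x135 (blk 19, set 3) → VC-HIT  vc=[51, 26, 44]
12: 0x3b5 (blk 59, set 3) → MISS  vc=[51, 26, 44, 19]
13: 0x3ff (blk 63, set 7) → L1-HIT  vc=[51, 26, 44, 19]

SEQ = [MISS, MISS, L1-HIT, MISS, MISS, VC-HIT, VC-HIT, MISS, MISS, MISS, VC-HIT, VC-HIT, MISS, L1-HIT]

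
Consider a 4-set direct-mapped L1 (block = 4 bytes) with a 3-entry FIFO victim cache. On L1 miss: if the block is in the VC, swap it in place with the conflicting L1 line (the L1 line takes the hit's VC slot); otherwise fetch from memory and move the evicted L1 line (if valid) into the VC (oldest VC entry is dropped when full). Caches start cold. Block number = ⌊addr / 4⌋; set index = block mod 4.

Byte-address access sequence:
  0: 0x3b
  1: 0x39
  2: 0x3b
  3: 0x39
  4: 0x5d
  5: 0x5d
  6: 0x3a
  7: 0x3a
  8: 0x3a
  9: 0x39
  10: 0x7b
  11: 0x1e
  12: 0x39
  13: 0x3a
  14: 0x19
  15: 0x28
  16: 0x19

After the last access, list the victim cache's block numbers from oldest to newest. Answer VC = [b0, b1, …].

0: 0x3b (blk 14, set 2) → MISS  vc=[]
1: 0x39 (blk 14, set 2) → L1-HIT  vc=[]
2: 0x3b (blk 14, set 2) → L1-HIT  vc=[]
3: 0x39 (blk 14, set 2) → L1-HIT  vc=[]
4: 0x5d (blk 23, set 3) → MISS  vc=[]
5: 0x5d (blk 23, set 3) → L1-HIT  vc=[]
6: 0x3a (blk 14, set 2) → L1-HIT  vc=[]
7: 0x3a (blk 14, set 2) → L1-HIT  vc=[]
8: 0x3a (blk 14, set 2) → L1-HIT  vc=[]
9: 0x39 (blk 14, set 2) → L1-HIT  vc=[]
10: 0x7b (blk 30, set 2) → MISS  vc=[14]
11: 0x1e (blk 7, set 3) → MISS  vc=[14, 23]
12: 0x39 (blk 14, set 2) → VC-HIT  vc=[30, 23]
13: 0x3a (blk 14, set 2) → L1-HIT  vc=[30, 23]
14: 0x19 (blk 6, set 2) → MISS  vc=[30, 23, 14]
15: 0x28 (blk 10, set 2) → MISS  vc=[23, 14, 6]
16: 0x19 (blk 6, set 2) → VC-HIT  vc=[23, 14, 10]

VC = [23, 14, 10]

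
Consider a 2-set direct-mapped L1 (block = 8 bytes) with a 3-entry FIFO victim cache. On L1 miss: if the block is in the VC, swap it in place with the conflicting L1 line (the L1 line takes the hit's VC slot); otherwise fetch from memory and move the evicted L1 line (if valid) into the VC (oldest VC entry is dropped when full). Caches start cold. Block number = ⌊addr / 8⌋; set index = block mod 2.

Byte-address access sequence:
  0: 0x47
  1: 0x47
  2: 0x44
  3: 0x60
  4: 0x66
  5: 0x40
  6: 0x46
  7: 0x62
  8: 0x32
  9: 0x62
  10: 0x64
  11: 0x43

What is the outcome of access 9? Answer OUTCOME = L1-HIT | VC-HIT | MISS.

#0 0x47→b8/s0 MISS; vc=[]
#1 0x47→b8/s0 L1-HIT; vc=[]
#2 0x44→b8/s0 L1-HIT; vc=[]
#3 0x60→b12/s0 MISS; vc=[8]
#4 0x66→b12/s0 L1-HIT; vc=[8]
#5 0x40→b8/s0 VC-HIT; vc=[12]
#6 0x46→b8/s0 L1-HIT; vc=[12]
#7 0x62→b12/s0 VC-HIT; vc=[8]
#8 0x32→b6/s0 MISS; vc=[8,12]
#9 0x62→b12/s0 VC-HIT; vc=[8,6]
#10 0x64→b12/s0 L1-HIT; vc=[8,6]
#11 0x43→b8/s0 VC-HIT; vc=[12,6]

OUTCOME = VC-HIT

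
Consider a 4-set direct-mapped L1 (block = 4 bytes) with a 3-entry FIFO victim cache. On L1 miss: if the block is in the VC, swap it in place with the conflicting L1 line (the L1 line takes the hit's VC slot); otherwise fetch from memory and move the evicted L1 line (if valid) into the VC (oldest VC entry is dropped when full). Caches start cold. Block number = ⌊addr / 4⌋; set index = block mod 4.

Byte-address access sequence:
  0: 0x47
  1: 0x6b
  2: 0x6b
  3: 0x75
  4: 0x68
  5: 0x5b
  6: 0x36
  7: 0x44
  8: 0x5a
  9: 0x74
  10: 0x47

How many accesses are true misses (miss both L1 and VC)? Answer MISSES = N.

MISSES = 5

  [0] addr=0x47 blk=17 s=1: MISS | VC []
  [1] addr=0x6b blk=26 s=2: MISS | VC []
  [2] addr=0x6b blk=26 s=2: L1-HIT | VC []
  [3] addr=0x75 blk=29 s=1: MISS | VC [17]
  [4] addr=0x68 blk=26 s=2: L1-HIT | VC [17]
  [5] addr=0x5b blk=22 s=2: MISS | VC [17, 26]
  [6] addr=0x36 blk=13 s=1: MISS | VC [17, 26, 29]
  [7] addr=0x44 blk=17 s=1: VC-HIT | VC [13, 26, 29]
  [8] addr=0x5a blk=22 s=2: L1-HIT | VC [13, 26, 29]
  [9] addr=0x74 blk=29 s=1: VC-HIT | VC [13, 26, 17]
  [10] addr=0x47 blk=17 s=1: VC-HIT | VC [13, 26, 29]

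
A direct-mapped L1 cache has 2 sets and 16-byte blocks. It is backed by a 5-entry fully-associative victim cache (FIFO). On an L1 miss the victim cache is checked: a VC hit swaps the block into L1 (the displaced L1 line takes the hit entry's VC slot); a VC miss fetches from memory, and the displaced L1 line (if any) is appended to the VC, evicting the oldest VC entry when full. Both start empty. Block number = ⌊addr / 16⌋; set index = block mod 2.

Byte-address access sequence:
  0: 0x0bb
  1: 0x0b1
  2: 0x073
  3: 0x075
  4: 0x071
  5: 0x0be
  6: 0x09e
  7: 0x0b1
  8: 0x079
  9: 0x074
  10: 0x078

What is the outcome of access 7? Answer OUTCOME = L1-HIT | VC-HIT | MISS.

OUTCOME = VC-HIT

0: 0xbb (blk 11, set 1) → MISS  vc=[]
1: 0xb1 (blk 11, set 1) → L1-HIT  vc=[]
2: 0x73 (blk 7, set 1) → MISS  vc=[11]
3: 0x75 (blk 7, set 1) → L1-HIT  vc=[11]
4: 0x71 (blk 7, set 1) → L1-HIT  vc=[11]
5: 0xbe (blk 11, set 1) → VC-HIT  vc=[7]
6: 0x9e (blk 9, set 1) → MISS  vc=[7, 11]
7: 0xb1 (blk 11, set 1) → VC-HIT  vc=[7, 9]
8: 0x79 (blk 7, set 1) → VC-HIT  vc=[11, 9]
9: 0x74 (blk 7, set 1) → L1-HIT  vc=[11, 9]
10: 0x78 (blk 7, set 1) → L1-HIT  vc=[11, 9]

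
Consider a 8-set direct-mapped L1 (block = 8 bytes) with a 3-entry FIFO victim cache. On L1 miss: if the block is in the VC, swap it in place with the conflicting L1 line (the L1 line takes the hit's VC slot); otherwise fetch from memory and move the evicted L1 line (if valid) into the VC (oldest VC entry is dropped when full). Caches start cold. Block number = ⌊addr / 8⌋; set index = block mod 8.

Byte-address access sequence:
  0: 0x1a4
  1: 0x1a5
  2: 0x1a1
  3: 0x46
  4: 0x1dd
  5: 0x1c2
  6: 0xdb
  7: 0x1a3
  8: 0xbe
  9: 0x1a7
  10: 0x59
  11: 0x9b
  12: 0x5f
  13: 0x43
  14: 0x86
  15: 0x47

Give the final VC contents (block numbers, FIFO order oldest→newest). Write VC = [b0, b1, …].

#0 0x1a4→b52/s4 MISS; vc=[]
#1 0x1a5→b52/s4 L1-HIT; vc=[]
#2 0x1a1→b52/s4 L1-HIT; vc=[]
#3 0x46→b8/s0 MISS; vc=[]
#4 0x1dd→b59/s3 MISS; vc=[]
#5 0x1c2→b56/s0 MISS; vc=[8]
#6 0xdb→b27/s3 MISS; vc=[8,59]
#7 0x1a3→b52/s4 L1-HIT; vc=[8,59]
#8 0xbe→b23/s7 MISS; vc=[8,59]
#9 0x1a7→b52/s4 L1-HIT; vc=[8,59]
#10 0x59→b11/s3 MISS; vc=[8,59,27]
#11 0x9b→b19/s3 MISS; vc=[59,27,11]
#12 0x5f→b11/s3 VC-HIT; vc=[59,27,19]
#13 0x43→b8/s0 MISS; vc=[27,19,56]
#14 0x86→b16/s0 MISS; vc=[19,56,8]
#15 0x47→b8/s0 VC-HIT; vc=[19,56,16]

VC = [19, 56, 16]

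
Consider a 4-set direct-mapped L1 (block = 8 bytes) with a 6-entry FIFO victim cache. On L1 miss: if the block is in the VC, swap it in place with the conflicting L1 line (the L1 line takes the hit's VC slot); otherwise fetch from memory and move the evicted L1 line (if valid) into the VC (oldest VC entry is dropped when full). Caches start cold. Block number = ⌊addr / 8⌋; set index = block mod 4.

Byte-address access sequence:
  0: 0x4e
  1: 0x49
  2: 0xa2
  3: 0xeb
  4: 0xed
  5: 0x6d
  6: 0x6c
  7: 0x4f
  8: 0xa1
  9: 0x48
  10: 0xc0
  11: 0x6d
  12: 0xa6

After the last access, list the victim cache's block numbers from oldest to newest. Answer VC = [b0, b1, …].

0: 0x4e (blk 9, set 1) → MISS  vc=[]
1: 0x49 (blk 9, set 1) → L1-HIT  vc=[]
2: 0xa2 (blk 20, set 0) → MISS  vc=[]
3: 0xeb (blk 29, set 1) → MISS  vc=[9]
4: 0xed (blk 29, set 1) → L1-HIT  vc=[9]
5: 0x6d (blk 13, set 1) → MISS  vc=[9, 29]
6: 0x6c (blk 13, set 1) → L1-HIT  vc=[9, 29]
7: 0x4f (blk 9, set 1) → VC-HIT  vc=[13, 29]
8: 0xa1 (blk 20, set 0) → L1-HIT  vc=[13, 29]
9: 0x48 (blk 9, set 1) → L1-HIT  vc=[13, 29]
10: 0xc0 (blk 24, set 0) → MISS  vc=[13, 29, 20]
11: 0x6d (blk 13, set 1) → VC-HIT  vc=[9, 29, 20]
12: 0xa6 (blk 20, set 0) → VC-HIT  vc=[9, 29, 24]

VC = [9, 29, 24]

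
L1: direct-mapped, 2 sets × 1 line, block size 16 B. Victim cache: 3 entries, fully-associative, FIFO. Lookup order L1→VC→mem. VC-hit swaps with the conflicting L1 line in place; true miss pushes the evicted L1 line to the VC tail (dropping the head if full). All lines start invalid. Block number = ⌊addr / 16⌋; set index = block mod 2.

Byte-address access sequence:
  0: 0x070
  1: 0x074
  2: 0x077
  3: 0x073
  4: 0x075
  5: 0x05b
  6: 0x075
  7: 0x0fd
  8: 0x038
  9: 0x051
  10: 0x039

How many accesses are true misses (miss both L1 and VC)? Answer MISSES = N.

MISSES = 4

  [0] addr=0x70 blk=7 s=1: MISS | VC []
  [1] addr=0x74 blk=7 s=1: L1-HIT | VC []
  [2] addr=0x77 blk=7 s=1: L1-HIT | VC []
  [3] addr=0x73 blk=7 s=1: L1-HIT | VC []
  [4] addr=0x75 blk=7 s=1: L1-HIT | VC []
  [5] addr=0x5b blk=5 s=1: MISS | VC [7]
  [6] addr=0x75 blk=7 s=1: VC-HIT | VC [5]
  [7] addr=0xfd blk=15 s=1: MISS | VC [5, 7]
  [8] addr=0x38 blk=3 s=1: MISS | VC [5, 7, 15]
  [9] addr=0x51 blk=5 s=1: VC-HIT | VC [3, 7, 15]
  [10] addr=0x39 blk=3 s=1: VC-HIT | VC [5, 7, 15]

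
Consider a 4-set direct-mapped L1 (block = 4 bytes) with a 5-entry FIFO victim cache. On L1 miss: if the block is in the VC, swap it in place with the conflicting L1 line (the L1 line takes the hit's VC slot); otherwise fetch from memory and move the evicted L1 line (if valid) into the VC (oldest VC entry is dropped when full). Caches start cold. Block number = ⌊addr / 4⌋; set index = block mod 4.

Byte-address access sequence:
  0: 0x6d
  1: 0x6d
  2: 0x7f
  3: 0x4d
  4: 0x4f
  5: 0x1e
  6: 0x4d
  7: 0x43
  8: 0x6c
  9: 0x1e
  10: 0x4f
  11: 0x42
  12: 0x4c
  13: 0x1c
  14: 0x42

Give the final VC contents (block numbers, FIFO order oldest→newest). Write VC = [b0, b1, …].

VC = [19, 31, 27]

#0 0x6d→b27/s3 MISS; vc=[]
#1 0x6d→b27/s3 L1-HIT; vc=[]
#2 0x7f→b31/s3 MISS; vc=[27]
#3 0x4d→b19/s3 MISS; vc=[27,31]
#4 0x4f→b19/s3 L1-HIT; vc=[27,31]
#5 0x1e→b7/s3 MISS; vc=[27,31,19]
#6 0x4d→b19/s3 VC-HIT; vc=[27,31,7]
#7 0x43→b16/s0 MISS; vc=[27,31,7]
#8 0x6c→b27/s3 VC-HIT; vc=[19,31,7]
#9 0x1e→b7/s3 VC-HIT; vc=[19,31,27]
#10 0x4f→b19/s3 VC-HIT; vc=[7,31,27]
#11 0x42→b16/s0 L1-HIT; vc=[7,31,27]
#12 0x4c→b19/s3 L1-HIT; vc=[7,31,27]
#13 0x1c→b7/s3 VC-HIT; vc=[19,31,27]
#14 0x42→b16/s0 L1-HIT; vc=[19,31,27]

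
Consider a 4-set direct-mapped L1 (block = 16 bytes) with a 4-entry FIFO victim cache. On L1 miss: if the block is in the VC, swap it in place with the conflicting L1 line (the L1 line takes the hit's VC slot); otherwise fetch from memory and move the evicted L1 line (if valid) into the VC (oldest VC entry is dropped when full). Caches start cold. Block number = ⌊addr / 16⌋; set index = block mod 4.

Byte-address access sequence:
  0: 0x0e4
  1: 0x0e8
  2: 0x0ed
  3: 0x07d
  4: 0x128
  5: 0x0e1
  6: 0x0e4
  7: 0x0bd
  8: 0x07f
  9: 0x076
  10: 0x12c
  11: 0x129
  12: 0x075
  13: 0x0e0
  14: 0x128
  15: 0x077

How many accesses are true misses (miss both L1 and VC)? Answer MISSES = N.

#0 0xe4→b14/s2 MISS; vc=[]
#1 0xe8→b14/s2 L1-HIT; vc=[]
#2 0xed→b14/s2 L1-HIT; vc=[]
#3 0x7d→b7/s3 MISS; vc=[]
#4 0x128→b18/s2 MISS; vc=[14]
#5 0xe1→b14/s2 VC-HIT; vc=[18]
#6 0xe4→b14/s2 L1-HIT; vc=[18]
#7 0xbd→b11/s3 MISS; vc=[18,7]
#8 0x7f→b7/s3 VC-HIT; vc=[18,11]
#9 0x76→b7/s3 L1-HIT; vc=[18,11]
#10 0x12c→b18/s2 VC-HIT; vc=[14,11]
#11 0x129→b18/s2 L1-HIT; vc=[14,11]
#12 0x75→b7/s3 L1-HIT; vc=[14,11]
#13 0xe0→b14/s2 VC-HIT; vc=[18,11]
#14 0x128→b18/s2 VC-HIT; vc=[14,11]
#15 0x77→b7/s3 L1-HIT; vc=[14,11]

MISSES = 4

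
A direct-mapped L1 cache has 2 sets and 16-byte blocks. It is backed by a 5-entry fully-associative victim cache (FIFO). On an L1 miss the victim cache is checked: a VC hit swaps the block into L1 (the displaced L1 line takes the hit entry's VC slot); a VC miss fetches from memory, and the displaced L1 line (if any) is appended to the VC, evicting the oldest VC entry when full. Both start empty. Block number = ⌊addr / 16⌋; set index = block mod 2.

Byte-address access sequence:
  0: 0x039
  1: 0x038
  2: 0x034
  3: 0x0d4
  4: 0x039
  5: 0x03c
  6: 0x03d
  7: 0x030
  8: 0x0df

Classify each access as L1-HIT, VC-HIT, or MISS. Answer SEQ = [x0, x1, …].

#0 0x39→b3/s1 MISS; vc=[]
#1 0x38→b3/s1 L1-HIT; vc=[]
#2 0x34→b3/s1 L1-HIT; vc=[]
#3 0xd4→b13/s1 MISS; vc=[3]
#4 0x39→b3/s1 VC-HIT; vc=[13]
#5 0x3c→b3/s1 L1-HIT; vc=[13]
#6 0x3d→b3/s1 L1-HIT; vc=[13]
#7 0x30→b3/s1 L1-HIT; vc=[13]
#8 0xdf→b13/s1 VC-HIT; vc=[3]

SEQ = [MISS, L1-HIT, L1-HIT, MISS, VC-HIT, L1-HIT, L1-HIT, L1-HIT, VC-HIT]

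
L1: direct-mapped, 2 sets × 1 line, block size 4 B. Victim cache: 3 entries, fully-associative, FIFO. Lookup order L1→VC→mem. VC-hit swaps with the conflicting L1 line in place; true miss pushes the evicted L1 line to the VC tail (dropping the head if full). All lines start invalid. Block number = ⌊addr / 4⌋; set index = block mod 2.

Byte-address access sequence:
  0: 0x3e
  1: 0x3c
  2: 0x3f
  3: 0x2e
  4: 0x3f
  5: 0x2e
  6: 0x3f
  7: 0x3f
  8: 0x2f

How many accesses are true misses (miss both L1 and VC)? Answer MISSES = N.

MISSES = 2

0: 0x3e (blk 15, set 1) → MISS  vc=[]
1: 0x3c (blk 15, set 1) → L1-HIT  vc=[]
2: 0x3f (blk 15, set 1) → L1-HIT  vc=[]
3: 0x2e (blk 11, set 1) → MISS  vc=[15]
4: 0x3f (blk 15, set 1) → VC-HIT  vc=[11]
5: 0x2e (blk 11, set 1) → VC-HIT  vc=[15]
6: 0x3f (blk 15, set 1) → VC-HIT  vc=[11]
7: 0x3f (blk 15, set 1) → L1-HIT  vc=[11]
8: 0x2f (blk 11, set 1) → VC-HIT  vc=[15]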